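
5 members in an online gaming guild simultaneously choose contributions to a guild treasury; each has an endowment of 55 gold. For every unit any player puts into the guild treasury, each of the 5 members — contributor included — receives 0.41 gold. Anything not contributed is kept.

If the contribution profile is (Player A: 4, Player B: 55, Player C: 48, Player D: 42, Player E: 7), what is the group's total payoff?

Total contributed: 4 + 55 + 48 + 42 + 7 = 156; total kept: 5 × 55 − 156 = 119.
The guild treasury pays out 0.41 × 5 × 156 = 319.80 in aggregate.
Group total = 119 + 319.80 = 438.80.

438.80 gold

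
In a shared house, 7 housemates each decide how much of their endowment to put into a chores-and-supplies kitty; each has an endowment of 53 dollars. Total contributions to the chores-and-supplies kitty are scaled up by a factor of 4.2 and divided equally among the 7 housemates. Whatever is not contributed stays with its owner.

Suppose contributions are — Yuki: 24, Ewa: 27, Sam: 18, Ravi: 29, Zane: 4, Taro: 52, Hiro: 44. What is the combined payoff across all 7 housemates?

Total contributed: 24 + 27 + 18 + 29 + 4 + 52 + 44 = 198; total kept: 7 × 53 − 198 = 173.
The chores-and-supplies kitty pays out 4.2 × 198 = 831.60 in aggregate.
Group total = 173 + 831.60 = 1004.60.

1004.60 dollars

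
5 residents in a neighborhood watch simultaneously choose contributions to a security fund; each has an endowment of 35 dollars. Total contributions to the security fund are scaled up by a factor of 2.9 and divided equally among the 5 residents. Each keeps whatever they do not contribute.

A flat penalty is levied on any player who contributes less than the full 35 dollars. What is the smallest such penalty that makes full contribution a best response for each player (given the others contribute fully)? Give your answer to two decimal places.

Given the others contribute fully, the best deviation is to contribute 0 (any partial contribution still incurs the fine and gives up units whose private return 0.5800 is below 1).
Deviating from 35 to 0 saves 35 dollars but forfeits the deviator's share of the drop in the security fund: 2.9/5 × 35 = 20.30.
So the deviation gain is 35 − 20.30 = 14.70, and the fine must be at least 14.70 dollars to wipe it out.

14.70 dollars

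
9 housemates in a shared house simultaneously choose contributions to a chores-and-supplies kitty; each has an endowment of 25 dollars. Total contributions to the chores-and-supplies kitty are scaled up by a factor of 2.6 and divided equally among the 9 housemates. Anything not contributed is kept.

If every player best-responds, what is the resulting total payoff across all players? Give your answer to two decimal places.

225.00 dollars

Each contributed unit returns 2.6/9 = 0.2889 to its contributor — below 1 — so contributing 0 is dominant for every player. At the Nash equilibrium everyone keeps their 25, and the group total is 9 × 25 = 225.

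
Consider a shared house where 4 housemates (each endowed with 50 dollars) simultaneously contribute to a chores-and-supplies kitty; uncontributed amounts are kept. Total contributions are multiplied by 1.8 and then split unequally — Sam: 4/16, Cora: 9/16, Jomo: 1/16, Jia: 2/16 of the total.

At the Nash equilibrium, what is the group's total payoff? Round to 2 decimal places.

240.00 dollars

Player j's private return per contributed unit is 1.8 × (j's share). Contributing is weakly dominant for j when that share is at least 1/1.8 = 0.5556, and contributing 0 is dominant otherwise.
Cora alone (share 9/16) is above the threshold, contributing 50; the remaining 3 contribute 0. Total contributed: 50.
The chores-and-supplies kitty pays out 1.8 × 50 = 90.00 in total (split across the unequal shares, but the aggregate is all that matters for the group sum).
The 3 free-riders keep 50 each, adding 150. Group total = 150 + 90.00 = 240.00.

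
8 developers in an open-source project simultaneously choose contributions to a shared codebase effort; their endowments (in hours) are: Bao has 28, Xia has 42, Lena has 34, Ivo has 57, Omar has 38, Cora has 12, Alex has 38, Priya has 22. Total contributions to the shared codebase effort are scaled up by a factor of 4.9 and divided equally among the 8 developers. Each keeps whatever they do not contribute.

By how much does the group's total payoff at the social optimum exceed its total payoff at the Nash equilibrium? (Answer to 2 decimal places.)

1056.90 hours

The private return per contributed unit is 4.9/8 = 0.6125 < 1 for every player regardless of endowment, so the Nash equilibrium is zero contribution and the group total is Σ E_j = 28 + 42 + 34 + 57 + 38 + 12 + 38 + 22 = 271.
Each contributed unit returns 4.900 to the group, so the social optimum is full contribution by everyone: group total = 4.900 × 271 = 1327.90.
Efficiency loss = (4.900 − 1) × 271 = 1056.90.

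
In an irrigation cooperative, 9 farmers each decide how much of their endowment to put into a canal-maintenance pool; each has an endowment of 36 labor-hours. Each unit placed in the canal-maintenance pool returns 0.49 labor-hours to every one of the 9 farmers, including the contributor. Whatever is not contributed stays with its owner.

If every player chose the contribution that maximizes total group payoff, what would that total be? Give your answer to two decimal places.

Each contributed unit returns 4.410 to the group as a whole (0.49 to each of 9 players), which exceeds 1, so the social optimum is full contribution: group total = 4.410 × 324 = 1428.84.

1428.84 labor-hours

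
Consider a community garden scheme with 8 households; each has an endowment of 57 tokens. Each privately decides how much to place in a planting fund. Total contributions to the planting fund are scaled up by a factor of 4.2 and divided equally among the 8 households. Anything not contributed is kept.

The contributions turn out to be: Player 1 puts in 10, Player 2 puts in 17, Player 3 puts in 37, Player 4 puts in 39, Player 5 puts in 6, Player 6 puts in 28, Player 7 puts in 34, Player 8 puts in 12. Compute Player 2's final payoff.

Total contributed: 10 + 17 + 37 + 39 + 6 + 28 + 34 + 12 = 183.
Each receives 4.2 × 183 / 8 = 96.08 from the planting fund.
Player 2 keeps 57 − 17 = 40, so Player 2's payoff is 40 + 96.08 = 136.08.

136.08 tokens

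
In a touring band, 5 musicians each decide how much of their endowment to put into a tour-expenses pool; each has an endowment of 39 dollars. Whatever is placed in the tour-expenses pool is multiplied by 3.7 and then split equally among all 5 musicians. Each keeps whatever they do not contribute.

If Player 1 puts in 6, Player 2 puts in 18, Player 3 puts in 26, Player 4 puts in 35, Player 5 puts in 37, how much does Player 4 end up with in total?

94.28 dollars

Total contributed: 6 + 18 + 26 + 35 + 37 = 122.
Each receives 3.7 × 122 / 5 = 90.28 from the tour-expenses pool.
Player 4 keeps 39 − 35 = 4, so Player 4's payoff is 4 + 90.28 = 94.28.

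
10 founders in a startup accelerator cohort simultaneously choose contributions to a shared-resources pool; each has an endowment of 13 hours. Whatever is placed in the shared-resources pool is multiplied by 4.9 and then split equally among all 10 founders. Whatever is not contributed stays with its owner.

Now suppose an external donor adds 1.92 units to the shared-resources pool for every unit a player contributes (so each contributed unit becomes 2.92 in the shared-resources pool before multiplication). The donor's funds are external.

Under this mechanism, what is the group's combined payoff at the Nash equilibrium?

Under the mechanism each unit contributed yields 4.9 × 2.92 / 10 = 1.4308 back to its contributor per unit of net cost, which exceeds 1, making full contribution the dominant choice for everyone.
At the Nash equilibrium everyone contributes 13. Group total payoff = 4.9 × 2.92 × 130 = 1860.04.

1860.04 hours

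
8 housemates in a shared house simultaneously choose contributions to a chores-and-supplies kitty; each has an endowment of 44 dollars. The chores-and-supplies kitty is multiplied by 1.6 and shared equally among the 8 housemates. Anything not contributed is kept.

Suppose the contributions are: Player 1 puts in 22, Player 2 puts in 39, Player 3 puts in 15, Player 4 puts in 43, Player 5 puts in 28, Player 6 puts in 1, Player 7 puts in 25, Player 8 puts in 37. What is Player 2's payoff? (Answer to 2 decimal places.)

47.00 dollars

Total contributed: 22 + 39 + 15 + 43 + 28 + 1 + 25 + 37 = 210.
Each receives 1.6 × 210 / 8 = 42.00 from the chores-and-supplies kitty.
Player 2 keeps 44 − 39 = 5, so Player 2's payoff is 5 + 42.00 = 47.00.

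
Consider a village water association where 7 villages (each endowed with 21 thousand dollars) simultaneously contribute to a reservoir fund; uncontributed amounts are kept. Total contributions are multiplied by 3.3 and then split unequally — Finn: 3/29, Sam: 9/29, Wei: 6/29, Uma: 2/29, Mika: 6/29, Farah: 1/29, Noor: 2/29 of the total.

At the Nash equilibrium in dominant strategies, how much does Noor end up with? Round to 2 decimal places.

25.78 thousand dollars

A player with share s gets back 3.3·s per unit contributed, so full contribution is dominant for anyone with s > 1/3.3 = 0.3030 and zero contribution is dominant for anyone below.
Only Sam (9/29) clears that bar, contributing 21; the remaining 6 contribute 0. Total contributed: 21.
Noor keeps 21 and receives 3.3 × 21 × 2/29 = 4.78 from the reservoir fund, for a payoff of 25.78.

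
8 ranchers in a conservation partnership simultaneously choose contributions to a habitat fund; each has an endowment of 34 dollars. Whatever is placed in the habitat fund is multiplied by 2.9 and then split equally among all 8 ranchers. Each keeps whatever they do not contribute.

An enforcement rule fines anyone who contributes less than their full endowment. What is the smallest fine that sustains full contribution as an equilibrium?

21.68 dollars

Given the others contribute fully, the best deviation is to contribute 0 (any partial contribution still incurs the fine and gives up units whose private return 0.3625 is below 1).
Deviating from 34 to 0 saves 34 dollars but forfeits the deviator's share of the drop in the habitat fund: 2.9/8 × 34 = 12.32.
So the deviation gain is 34 − 12.32 = 21.68, and the fine must be at least 21.68 dollars to wipe it out.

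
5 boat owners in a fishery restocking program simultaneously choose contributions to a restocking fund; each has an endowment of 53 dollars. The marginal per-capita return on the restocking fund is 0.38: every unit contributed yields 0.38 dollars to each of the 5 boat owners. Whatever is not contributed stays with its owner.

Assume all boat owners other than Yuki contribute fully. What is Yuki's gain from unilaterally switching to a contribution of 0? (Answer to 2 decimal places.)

32.86 dollars

Switching from a contribution of 53 to 0 lets Yuki keep an extra 53 dollars, but lowers the restocking fund by 53, which costs Yuki their own share of that drop: 0.38 × 53 = 20.14.
Net gain = 53 − 20.14 = 32.86. The private return per contributed unit (0.38) is below 1, so free-riding is indeed the best response regardless of what the others do.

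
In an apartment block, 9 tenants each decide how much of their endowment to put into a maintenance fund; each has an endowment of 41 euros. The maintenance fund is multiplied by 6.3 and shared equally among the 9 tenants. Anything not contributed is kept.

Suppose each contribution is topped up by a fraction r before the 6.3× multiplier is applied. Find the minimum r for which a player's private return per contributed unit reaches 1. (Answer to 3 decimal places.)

0.429

With matching at rate r, one contributed unit becomes (1 + r) in the maintenance fund and returns 6.3 × (1 + r) / 9 to the contributor.
Setting this equal to 1: 1 + r = 9/6.3 = 1.4286.
So the minimum matching rate is r = 1.4286 − 1 = 0.429.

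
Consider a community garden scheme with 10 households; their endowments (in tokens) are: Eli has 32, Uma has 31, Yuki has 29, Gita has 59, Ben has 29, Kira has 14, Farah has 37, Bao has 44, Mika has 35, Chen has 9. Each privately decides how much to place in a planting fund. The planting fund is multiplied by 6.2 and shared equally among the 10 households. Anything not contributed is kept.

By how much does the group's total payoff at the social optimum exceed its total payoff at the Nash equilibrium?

1658.80 tokens

The private return per contributed unit is 6.2/10 = 0.6200 < 1 for every player regardless of endowment, so the Nash equilibrium is zero contribution and the group total is Σ E_j = 32 + 31 + 29 + 59 + 29 + 14 + 37 + 44 + 35 + 9 = 319.
Each contributed unit returns 6.200 to the group, so the social optimum is full contribution by everyone: group total = 6.200 × 319 = 1977.80.
Efficiency loss = (6.200 − 1) × 319 = 1658.80.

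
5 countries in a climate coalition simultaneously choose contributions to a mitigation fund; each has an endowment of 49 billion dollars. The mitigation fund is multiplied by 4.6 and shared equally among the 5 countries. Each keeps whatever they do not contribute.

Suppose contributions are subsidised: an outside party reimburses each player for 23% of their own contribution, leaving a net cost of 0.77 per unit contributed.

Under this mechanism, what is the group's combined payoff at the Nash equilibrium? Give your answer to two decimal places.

With the mechanism, a contributed unit returns (4.6/5) / 0.77 = 1.1948 per unit of net cost to the contributor — now above 1 — so contributing fully is weakly dominant for every player.
So the Nash equilibrium is full contribution by all 5; the group earns 5 × (49 × 0.23 + 4.6 × 49) = 1183.35.

1183.35 billion dollars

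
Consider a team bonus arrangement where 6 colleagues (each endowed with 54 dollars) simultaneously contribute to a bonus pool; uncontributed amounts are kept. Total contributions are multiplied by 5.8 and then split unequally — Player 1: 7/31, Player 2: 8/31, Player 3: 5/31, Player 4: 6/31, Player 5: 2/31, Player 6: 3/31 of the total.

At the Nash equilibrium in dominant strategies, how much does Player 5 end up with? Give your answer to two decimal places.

Each unit j contributes comes back to j as 5.8 × (j's share), so j prefers to contribute only if that share exceeds 1/5.8 = 0.1724; otherwise keeping the unit dominates.
Player 1, Player 2 and Player 4 clear that bar, contributing 54 each; the remaining 3 contribute 0. Total contributed: 162.
Player 5 keeps 54 and receives 5.8 × 162 × 2/31 = 60.62 from the bonus pool, for a payoff of 114.62.

114.62 dollars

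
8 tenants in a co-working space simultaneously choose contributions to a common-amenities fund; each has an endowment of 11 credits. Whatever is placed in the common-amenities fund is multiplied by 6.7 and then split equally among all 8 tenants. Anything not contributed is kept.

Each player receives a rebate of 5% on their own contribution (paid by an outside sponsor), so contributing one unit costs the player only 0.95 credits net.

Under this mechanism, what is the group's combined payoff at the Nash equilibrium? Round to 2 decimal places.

88.00 credits

With the mechanism, a contributed unit returns (6.7/8) / 0.95 = 0.8816 per unit of net cost — still below 1 — so contributing 0 remains dominant for every player.
At the Nash equilibrium no one contributes; group total payoff = 8 × 11 = 88.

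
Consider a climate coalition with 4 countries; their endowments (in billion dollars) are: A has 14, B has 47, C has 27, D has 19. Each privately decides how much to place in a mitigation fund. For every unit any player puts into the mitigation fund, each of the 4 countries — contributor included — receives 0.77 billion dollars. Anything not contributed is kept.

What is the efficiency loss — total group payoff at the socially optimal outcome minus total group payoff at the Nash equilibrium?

222.56 billion dollars

The private return per contributed unit is 0.77 < 1 for everyone, so the Nash equilibrium is zero contribution and the group total is Σ E_j = 14 + 47 + 27 + 19 = 107.
Each contributed unit returns 3.080 to the group, so the social optimum is full contribution by everyone: group total = 3.080 × 107 = 329.56.
Efficiency loss = (3.080 − 1) × 107 = 222.56.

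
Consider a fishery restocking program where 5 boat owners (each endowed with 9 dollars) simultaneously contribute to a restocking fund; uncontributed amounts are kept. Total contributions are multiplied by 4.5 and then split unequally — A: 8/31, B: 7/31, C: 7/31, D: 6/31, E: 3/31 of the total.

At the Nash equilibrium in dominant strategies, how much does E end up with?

20.76 dollars

A player with share s gets back 4.5·s per unit contributed, so full contribution is dominant for anyone with s > 1/4.5 = 0.2222 and zero contribution is dominant for anyone below.
A, B and C are above the threshold, contributing 9 each; the remaining 2 contribute 0. Total contributed: 27.
E keeps 9 and receives 4.5 × 27 × 3/31 = 11.76 from the restocking fund, for a payoff of 20.76.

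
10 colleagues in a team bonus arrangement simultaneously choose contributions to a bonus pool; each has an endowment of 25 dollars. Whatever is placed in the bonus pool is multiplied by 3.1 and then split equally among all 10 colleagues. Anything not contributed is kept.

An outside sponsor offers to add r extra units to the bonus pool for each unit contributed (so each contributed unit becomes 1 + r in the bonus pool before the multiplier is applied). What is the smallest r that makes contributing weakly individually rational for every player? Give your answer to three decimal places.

2.226

With matching at rate r, one contributed unit becomes (1 + r) in the bonus pool and returns 3.1 × (1 + r) / 10 to the contributor.
Setting this equal to 1: 1 + r = 10/3.1 = 3.2258.
So the minimum matching rate is r = 3.2258 − 1 = 2.226.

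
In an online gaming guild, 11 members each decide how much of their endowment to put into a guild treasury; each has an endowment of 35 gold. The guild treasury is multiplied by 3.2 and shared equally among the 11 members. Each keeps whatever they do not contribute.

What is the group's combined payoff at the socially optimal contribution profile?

1232.00 gold

Each contributed unit returns 3.200 to the group as a whole (0.2909 to each of 11 players), which exceeds 1, so the social optimum is full contribution: group total = 3.200 × 385 = 1232.00.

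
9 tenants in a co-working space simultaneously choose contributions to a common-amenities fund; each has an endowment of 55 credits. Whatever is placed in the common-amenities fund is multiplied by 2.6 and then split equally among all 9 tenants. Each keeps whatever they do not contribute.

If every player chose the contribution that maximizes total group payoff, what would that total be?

Each contributed unit returns 2.600 to the group as a whole (0.2889 to each of 9 players), which exceeds 1, so the social optimum is full contribution: group total = 2.600 × 495 = 1287.00.

1287.00 credits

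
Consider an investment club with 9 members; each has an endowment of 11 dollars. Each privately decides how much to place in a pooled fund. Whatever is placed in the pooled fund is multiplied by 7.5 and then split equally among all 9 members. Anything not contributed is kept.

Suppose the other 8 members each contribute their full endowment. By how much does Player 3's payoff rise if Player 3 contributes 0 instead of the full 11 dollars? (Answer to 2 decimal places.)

1.83 dollars

Switching from a contribution of 11 to 0 lets Player 3 keep an extra 11 dollars, but lowers the pooled fund by 11, which costs Player 3 their own share of that drop: 7.5/9 × 11 = 9.17.
Net gain = 11 − 9.17 = 1.83. The private return per contributed unit (0.8333) is below 1, so free-riding is indeed the best response regardless of what the others do.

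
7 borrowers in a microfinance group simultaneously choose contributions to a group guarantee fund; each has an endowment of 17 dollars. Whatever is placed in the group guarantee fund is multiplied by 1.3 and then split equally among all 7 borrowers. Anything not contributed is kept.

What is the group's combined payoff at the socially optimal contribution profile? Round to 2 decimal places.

154.70 dollars

Each contributed unit returns 1.300 to the group as a whole (0.1857 to each of 7 players), which exceeds 1, so the social optimum is full contribution: group total = 1.300 × 119 = 154.70.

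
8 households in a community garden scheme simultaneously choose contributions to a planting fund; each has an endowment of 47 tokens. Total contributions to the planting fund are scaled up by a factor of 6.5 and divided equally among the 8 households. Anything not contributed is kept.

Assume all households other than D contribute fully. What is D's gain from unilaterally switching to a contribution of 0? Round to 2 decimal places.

8.81 tokens

Switching from a contribution of 47 to 0 lets D keep an extra 47 tokens, but lowers the planting fund by 47, which costs D their own share of that drop: 6.5/8 × 47 = 38.19.
Net gain = 47 − 38.19 = 8.81. The private return per contributed unit (0.8125) is below 1, so free-riding is indeed the best response regardless of what the others do.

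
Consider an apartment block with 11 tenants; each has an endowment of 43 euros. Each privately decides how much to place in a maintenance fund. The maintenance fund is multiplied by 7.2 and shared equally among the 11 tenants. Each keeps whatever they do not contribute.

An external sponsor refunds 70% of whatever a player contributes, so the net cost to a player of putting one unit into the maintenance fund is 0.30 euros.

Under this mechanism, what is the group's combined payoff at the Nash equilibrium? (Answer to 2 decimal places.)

3736.70 euros

With the mechanism, a contributed unit returns (7.2/11) / 0.30 = 2.1818 per unit of net cost to the contributor — now above 1 — so contributing fully is weakly dominant for every player.
At the Nash equilibrium everyone contributes 43. Group total payoff = 11 × (43 × 0.70 + 7.2 × 43) = 3736.70.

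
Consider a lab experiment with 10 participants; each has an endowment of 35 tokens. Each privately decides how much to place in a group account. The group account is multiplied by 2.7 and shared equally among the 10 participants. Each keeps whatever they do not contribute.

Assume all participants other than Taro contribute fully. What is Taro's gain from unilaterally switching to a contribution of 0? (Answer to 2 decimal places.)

Switching from a contribution of 35 to 0 lets Taro keep an extra 35 tokens, but lowers the group account by 35, which costs Taro their own share of that drop: 2.7/10 × 35 = 9.45.
Net gain = 35 − 9.45 = 25.55. The private return per contributed unit (0.2700) is below 1, so free-riding is indeed the best response regardless of what the others do.

25.55 tokens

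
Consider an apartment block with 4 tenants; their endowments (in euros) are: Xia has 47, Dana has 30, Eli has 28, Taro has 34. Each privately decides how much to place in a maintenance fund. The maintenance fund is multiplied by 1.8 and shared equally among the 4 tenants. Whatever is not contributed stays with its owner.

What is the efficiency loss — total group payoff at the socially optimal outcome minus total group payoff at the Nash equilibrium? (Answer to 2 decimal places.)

111.20 euros

The private return per contributed unit is 1.8/4 = 0.4500 < 1 for every player regardless of endowment, so the Nash equilibrium is zero contribution and the group total is Σ E_j = 47 + 30 + 28 + 34 = 139.
Each contributed unit returns 1.800 to the group, so the social optimum is full contribution by everyone: group total = 1.800 × 139 = 250.20.
Efficiency loss = (1.800 − 1) × 139 = 111.20.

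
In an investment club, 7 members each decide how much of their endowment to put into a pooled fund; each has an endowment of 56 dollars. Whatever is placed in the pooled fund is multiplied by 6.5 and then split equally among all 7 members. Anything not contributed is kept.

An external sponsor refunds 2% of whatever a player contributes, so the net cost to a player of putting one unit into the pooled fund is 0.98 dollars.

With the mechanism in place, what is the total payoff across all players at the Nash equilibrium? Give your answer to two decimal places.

The effective private return is (6.5/7) / 0.98 = 0.9475, which is still under 1, so the mechanism doesn't change anyone's dominant strategy: zero contribution.
Everyone keeps their endowment and the group total is 7 × 56 = 392.

392.00 dollars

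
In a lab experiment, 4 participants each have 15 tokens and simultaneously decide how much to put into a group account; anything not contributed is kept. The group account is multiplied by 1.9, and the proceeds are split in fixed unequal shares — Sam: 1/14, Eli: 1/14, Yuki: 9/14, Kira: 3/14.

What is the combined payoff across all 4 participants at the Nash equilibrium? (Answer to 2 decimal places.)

73.50 tokens

Player j's private return per contributed unit is 1.9 × (j's share). Contributing is weakly dominant for j when that share is at least 1/1.9 = 0.5263, and contributing 0 is dominant otherwise.
Yuki alone (share 9/14) is above the threshold, contributing 15; the remaining 3 contribute 0. Total contributed: 15.
The group account pays out 1.9 × 15 = 28.50 in total (split across the unequal shares, but the aggregate is all that matters for the group sum).
The 3 free-riders keep 15 each, adding 45. Group total = 45 + 28.50 = 73.50.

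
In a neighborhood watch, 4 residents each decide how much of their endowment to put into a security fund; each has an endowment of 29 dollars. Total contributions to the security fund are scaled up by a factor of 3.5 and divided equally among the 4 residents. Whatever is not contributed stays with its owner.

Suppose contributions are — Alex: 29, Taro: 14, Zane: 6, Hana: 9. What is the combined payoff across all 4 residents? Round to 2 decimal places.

Total contributed: 29 + 14 + 6 + 9 = 58; total kept: 4 × 29 − 58 = 58.
The security fund pays out 3.5 × 58 = 203.00 in aggregate.
Group total = 58 + 203.00 = 261.00.

261.00 dollars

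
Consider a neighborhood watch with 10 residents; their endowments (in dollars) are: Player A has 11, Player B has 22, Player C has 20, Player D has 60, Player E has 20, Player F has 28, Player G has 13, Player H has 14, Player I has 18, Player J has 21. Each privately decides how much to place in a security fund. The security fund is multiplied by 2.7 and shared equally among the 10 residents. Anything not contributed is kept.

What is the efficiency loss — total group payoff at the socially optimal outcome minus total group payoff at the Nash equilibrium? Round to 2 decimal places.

The private return per contributed unit is 2.7/10 = 0.2700 < 1 for every player regardless of endowment, so the Nash equilibrium is zero contribution and the group total is Σ E_j = 11 + 22 + 20 + 60 + 20 + 28 + 13 + 14 + 18 + 21 = 227.
Each contributed unit returns 2.700 to the group, so the social optimum is full contribution by everyone: group total = 2.700 × 227 = 612.90.
Efficiency loss = (2.700 − 1) × 227 = 385.90.

385.90 dollars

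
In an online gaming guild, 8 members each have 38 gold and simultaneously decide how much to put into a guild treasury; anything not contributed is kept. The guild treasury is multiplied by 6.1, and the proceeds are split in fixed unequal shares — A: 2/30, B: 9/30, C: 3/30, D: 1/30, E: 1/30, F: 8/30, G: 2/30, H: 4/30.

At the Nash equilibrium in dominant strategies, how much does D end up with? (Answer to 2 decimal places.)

53.45 gold

Each unit j contributes comes back to j as 6.1 × (j's share), so j prefers to contribute only if that share exceeds 1/6.1 = 0.1639; otherwise keeping the unit dominates.
B and F are above the threshold, contributing 38 each; the remaining 6 contribute 0. Total contributed: 76.
D keeps 38 and receives 6.1 × 76 × 1/30 = 15.45 from the guild treasury, for a payoff of 53.45.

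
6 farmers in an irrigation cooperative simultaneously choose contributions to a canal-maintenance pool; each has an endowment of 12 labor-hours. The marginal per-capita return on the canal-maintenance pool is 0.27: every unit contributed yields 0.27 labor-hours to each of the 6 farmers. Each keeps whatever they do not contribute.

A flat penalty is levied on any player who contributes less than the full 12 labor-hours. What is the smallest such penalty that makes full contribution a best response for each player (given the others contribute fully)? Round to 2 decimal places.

8.76 labor-hours

Given the others contribute fully, the best deviation is to contribute 0 (any partial contribution still incurs the fine and gives up units whose private return 0.27 is below 1).
Deviating from 12 to 0 saves 12 labor-hours but forfeits the deviator's share of the drop in the canal-maintenance pool: 0.27 × 12 = 3.24.
So the deviation gain is 12 − 3.24 = 8.76, and the fine must be at least 8.76 labor-hours to wipe it out.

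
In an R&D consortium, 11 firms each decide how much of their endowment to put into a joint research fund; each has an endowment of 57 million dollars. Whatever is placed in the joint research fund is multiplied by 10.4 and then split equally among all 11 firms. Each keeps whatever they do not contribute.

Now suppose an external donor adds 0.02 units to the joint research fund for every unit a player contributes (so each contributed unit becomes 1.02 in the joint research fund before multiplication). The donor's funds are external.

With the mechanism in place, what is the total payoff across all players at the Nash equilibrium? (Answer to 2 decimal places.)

627.00 million dollars

Even with the mechanism, each unit contributed returns only 10.4 × 1.02 / 11 = 0.9644 per unit of net cost, so contributing nothing is still dominant.
Everyone keeps their endowment and the group total is 11 × 57 = 627.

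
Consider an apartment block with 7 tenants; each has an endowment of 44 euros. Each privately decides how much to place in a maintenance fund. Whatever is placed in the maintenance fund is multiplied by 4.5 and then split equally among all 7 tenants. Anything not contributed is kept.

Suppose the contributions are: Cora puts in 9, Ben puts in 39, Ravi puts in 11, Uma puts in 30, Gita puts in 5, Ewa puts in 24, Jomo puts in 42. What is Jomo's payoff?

Total contributed: 9 + 39 + 11 + 30 + 5 + 24 + 42 = 160.
Each receives 4.5 × 160 / 7 = 102.86 from the maintenance fund.
Jomo keeps 44 − 42 = 2, so Jomo's payoff is 2 + 102.86 = 104.86.

104.86 euros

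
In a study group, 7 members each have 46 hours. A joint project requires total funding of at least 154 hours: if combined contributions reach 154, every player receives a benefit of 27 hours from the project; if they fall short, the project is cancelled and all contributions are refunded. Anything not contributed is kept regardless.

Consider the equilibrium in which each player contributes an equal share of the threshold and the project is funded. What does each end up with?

51 hours

Equal share of the threshold: 154/7 = 22.
At this profile no one gains by cutting their contribution: any cut drops the total below 154, the project is cancelled, contributions are refunded, and the deviator ends with 46, which is less than 46 − 22 + 27 = 51. Contributing more than 22 just wastes the excess. So contributing exactly 22 is a best response.
Each player's payoff: 46 − 22 + 27 = 51.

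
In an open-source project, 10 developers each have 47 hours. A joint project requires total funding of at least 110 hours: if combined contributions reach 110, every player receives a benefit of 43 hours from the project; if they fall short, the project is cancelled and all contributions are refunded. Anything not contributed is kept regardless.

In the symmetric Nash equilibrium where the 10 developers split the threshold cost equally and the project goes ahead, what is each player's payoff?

Equal share of the threshold: 110/10 = 11.
At this profile no one gains by cutting their contribution: any cut drops the total below 110, the project is cancelled, contributions are refunded, and the deviator ends with 47, which is less than 47 − 11 + 43 = 79. Contributing more than 11 just wastes the excess. So contributing exactly 11 is a best response.
Each player's payoff: 47 − 11 + 43 = 79.

79 hours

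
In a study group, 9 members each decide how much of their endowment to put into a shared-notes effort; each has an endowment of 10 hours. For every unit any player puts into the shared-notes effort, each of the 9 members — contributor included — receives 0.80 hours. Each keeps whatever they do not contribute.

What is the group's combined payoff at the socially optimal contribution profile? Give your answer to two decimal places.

648.00 hours

Each contributed unit returns 7.200 to the group as a whole (0.80 to each of 9 players), which exceeds 1, so the social optimum is full contribution: group total = 7.200 × 90 = 648.00.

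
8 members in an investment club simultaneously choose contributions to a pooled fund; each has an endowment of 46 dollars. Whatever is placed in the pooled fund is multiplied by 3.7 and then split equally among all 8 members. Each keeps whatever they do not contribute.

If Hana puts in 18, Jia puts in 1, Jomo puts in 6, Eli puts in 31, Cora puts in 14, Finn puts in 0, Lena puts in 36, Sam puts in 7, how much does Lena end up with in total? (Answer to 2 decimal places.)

Total contributed: 18 + 1 + 6 + 31 + 14 + 0 + 36 + 7 = 113.
Each receives 3.7 × 113 / 8 = 52.26 from the pooled fund.
Lena keeps 46 − 36 = 10, so Lena's payoff is 10 + 52.26 = 62.26.

62.26 dollars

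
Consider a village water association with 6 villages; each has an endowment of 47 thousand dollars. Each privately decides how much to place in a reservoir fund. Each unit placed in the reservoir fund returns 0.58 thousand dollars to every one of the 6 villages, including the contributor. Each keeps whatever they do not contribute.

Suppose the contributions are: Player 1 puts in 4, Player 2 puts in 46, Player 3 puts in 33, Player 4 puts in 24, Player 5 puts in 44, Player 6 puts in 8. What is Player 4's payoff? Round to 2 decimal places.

Total contributed: 4 + 46 + 33 + 24 + 44 + 8 = 159.
Each receives 0.58 × 159 = 92.22 from the reservoir fund.
Player 4 keeps 47 − 24 = 23, so Player 4's payoff is 23 + 92.22 = 115.22.

115.22 thousand dollars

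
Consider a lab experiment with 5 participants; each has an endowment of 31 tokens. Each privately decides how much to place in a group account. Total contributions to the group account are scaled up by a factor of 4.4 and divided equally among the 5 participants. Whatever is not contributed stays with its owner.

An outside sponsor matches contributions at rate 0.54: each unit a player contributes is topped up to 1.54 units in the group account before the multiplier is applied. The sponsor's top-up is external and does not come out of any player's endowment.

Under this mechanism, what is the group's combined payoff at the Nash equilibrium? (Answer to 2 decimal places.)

With the mechanism, a contributed unit returns 4.4 × 1.54 / 5 = 1.3552 per unit of net cost to the contributor — now above 1 — so contributing fully is weakly dominant for every player.
So the Nash equilibrium is full contribution by all 5; the group earns 4.4 × 1.54 × 155 = 1050.28.

1050.28 tokens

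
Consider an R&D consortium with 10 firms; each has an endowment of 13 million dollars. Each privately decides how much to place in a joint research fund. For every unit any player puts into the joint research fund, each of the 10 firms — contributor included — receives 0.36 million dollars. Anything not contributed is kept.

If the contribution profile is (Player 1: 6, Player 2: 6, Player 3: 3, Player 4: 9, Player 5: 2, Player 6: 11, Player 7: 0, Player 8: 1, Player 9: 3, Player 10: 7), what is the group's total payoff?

254.80 million dollars

Total contributed: 6 + 6 + 3 + 9 + 2 + 11 + 0 + 1 + 3 + 7 = 48; total kept: 10 × 13 − 48 = 82.
The joint research fund pays out 0.36 × 10 × 48 = 172.80 in aggregate.
Group total = 82 + 172.80 = 254.80.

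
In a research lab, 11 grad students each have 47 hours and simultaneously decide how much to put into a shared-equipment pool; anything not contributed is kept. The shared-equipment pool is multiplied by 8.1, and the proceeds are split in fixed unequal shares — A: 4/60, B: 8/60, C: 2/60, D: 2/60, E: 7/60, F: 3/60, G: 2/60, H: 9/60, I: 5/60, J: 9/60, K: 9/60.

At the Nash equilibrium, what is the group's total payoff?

For player j, contributing a unit is worthwhile iff 8.1 × (j's share) ≥ 1, i.e. iff j's share is at least 0.1235.
B, H, J and K are above the threshold, contributing 47 each; the remaining 7 contribute 0. Total contributed: 188.
The shared-equipment pool pays out 8.1 × 188 = 1522.80 in total (split across the unequal shares, but the aggregate is all that matters for the group sum).
The 7 free-riders keep 47 each, adding 329. Group total = 329 + 1522.80 = 1851.80.

1851.80 hours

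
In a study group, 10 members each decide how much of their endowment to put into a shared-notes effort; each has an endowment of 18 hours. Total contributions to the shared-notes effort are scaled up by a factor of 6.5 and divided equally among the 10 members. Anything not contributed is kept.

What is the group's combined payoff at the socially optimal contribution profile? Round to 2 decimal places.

Each contributed unit returns 6.500 to the group as a whole (0.6500 to each of 10 players), which exceeds 1, so the social optimum is full contribution: group total = 6.500 × 180 = 1170.00.

1170.00 hours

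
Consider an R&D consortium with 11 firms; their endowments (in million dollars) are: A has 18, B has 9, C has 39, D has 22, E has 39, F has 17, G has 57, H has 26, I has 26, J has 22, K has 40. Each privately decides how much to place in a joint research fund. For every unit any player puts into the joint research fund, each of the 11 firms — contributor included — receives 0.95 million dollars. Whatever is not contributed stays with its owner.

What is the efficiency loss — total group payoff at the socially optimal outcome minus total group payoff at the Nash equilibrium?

The private return per contributed unit is 0.95 < 1 for everyone, so the Nash equilibrium is zero contribution and the group total is Σ E_j = 18 + 9 + 39 + 22 + 39 + 17 + 57 + 26 + 26 + 22 + 40 = 315.
Each contributed unit returns 10.450 to the group, so the social optimum is full contribution by everyone: group total = 10.450 × 315 = 3291.75.
Efficiency loss = (10.450 − 1) × 315 = 2976.75.

2976.75 million dollars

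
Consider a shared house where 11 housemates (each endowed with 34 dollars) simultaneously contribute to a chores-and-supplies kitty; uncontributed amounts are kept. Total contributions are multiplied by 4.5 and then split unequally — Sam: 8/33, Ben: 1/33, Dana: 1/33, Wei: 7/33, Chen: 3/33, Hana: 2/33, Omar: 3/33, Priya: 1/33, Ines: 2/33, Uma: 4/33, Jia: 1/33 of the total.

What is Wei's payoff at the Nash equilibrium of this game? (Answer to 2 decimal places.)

66.45 dollars

For player j, contributing a unit is worthwhile iff 4.5 × (j's share) ≥ 1, i.e. iff j's share is at least 0.2222.
Only Sam (8/33) clears that bar, contributing 34; the remaining 10 contribute 0. Total contributed: 34.
Wei keeps 34 and receives 4.5 × 34 × 7/33 = 32.45 from the chores-and-supplies kitty, for a payoff of 66.45.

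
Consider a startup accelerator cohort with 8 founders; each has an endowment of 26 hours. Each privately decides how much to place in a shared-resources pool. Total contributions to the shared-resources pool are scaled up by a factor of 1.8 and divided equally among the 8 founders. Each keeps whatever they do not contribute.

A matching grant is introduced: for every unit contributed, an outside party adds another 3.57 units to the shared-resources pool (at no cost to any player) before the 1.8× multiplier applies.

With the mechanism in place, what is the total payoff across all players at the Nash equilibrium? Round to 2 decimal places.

With the mechanism, a contributed unit returns 1.8 × 4.57 / 8 = 1.0283 per unit of net cost to the contributor — now above 1 — so contributing fully is weakly dominant for every player.
So the Nash equilibrium is full contribution by all 8; the group earns 1.8 × 4.57 × 208 = 1711.01.

1711.01 hours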